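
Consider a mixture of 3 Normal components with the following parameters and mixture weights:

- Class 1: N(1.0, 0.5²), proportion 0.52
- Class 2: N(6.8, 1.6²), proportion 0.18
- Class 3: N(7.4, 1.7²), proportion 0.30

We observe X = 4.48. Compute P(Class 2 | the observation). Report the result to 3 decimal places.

Posterior ∝ prior × likelihood, so P(k | x) ∝ w_k f_k(x); normalise over all components.
Evaluate each component's likelihood at the observed value:
  p_1 = (1/(0.5·√(2π)))·exp(−(4.48−1.0)²/(2·0.5²)) = 0.797885·exp(-24.22080) = 2.41535e-11
  p_2 = (1/(1.6·√(2π)))·exp(−(4.48−6.8)²/(2·1.6²)) = 0.249339·exp(-1.05125) = 0.0871441
  p_3 = (1/(1.7·√(2π)))·exp(−(4.48−7.4)²/(2·1.7²)) = 0.234672·exp(-1.47516) = 0.0536796
Multiply by the mixture weights:
  w_1·p_1 = 0.52 × 2.41535e-11 = 1.25598e-11
  w_2·p_2 = 0.18 × 0.0871441 = 0.0156859
  w_3·p_3 = 0.30 × 0.0536796 = 0.0161039
Normaliser: 1.25598e-11 + 0.0156859 + 0.0161039 = 0.0317898
Responsibility of Class 2: 0.0156859 / 0.0317898 ≈ 0.493

0.493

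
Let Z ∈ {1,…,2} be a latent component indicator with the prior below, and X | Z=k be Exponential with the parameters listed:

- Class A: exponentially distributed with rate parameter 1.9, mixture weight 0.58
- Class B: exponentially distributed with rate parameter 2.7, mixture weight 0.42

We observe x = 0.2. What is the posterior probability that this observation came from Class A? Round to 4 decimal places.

P(component k | x) = w_k·f_k(x) / marginal(x), where marginal(x) = Σ_j w_j·f_j(x).
Evaluate each component's likelihood at the observed value:
  L_A = 1.29934
  L_B = 1.57342
Weight by the priors:
  w_A·L_A = 0.58 × 1.29934 = 0.753615
  w_B·L_B = 0.42 × 1.57342 = 0.660837
Normaliser: 0.753615 + 0.660837 = 1.41445
P(Class A | 0.2) ≈ 0.5328

0.5328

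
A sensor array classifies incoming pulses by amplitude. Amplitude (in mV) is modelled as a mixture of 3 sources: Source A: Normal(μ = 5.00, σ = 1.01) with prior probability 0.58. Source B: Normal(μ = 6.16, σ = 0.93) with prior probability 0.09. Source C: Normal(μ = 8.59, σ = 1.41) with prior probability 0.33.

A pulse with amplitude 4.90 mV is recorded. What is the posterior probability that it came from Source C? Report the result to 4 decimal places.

0.0123

By Bayes' theorem, P(k | x) = π_k f_k(x) / Σ_j π_j f_j(x).
Component likelihoods at x = 4.90 mV:
  p_A = (1/(1.01·√(2π)))·exp(−(4.90−5.00)²/(2·1.01²)) = 0.394992·exp(-0.00490) = 0.393061
  p_B = (1/(0.93·√(2π)))·exp(−(4.90−6.16)²/(2·0.93²)) = 0.428970·exp(-0.91779) = 0.17133
  p_C = (1/(1.41·√(2π)))·exp(−(4.90−8.59)²/(2·1.41²)) = 0.282938·exp(-3.42440) = 0.00921495
Prior × likelihood for each component:
  π_A·p_A = 0.58 × 0.393061 = 0.227975
  π_B·p_B = 0.09 × 0.17133 = 0.0154197
  π_C·p_C = 0.33 × 0.00921495 = 0.00304093
Normaliser: 0.227975 + 0.0154197 + 0.00304093 = 0.246436
So the posterior for Source C is 0.00304093 / 0.246436 ≈ 0.0123.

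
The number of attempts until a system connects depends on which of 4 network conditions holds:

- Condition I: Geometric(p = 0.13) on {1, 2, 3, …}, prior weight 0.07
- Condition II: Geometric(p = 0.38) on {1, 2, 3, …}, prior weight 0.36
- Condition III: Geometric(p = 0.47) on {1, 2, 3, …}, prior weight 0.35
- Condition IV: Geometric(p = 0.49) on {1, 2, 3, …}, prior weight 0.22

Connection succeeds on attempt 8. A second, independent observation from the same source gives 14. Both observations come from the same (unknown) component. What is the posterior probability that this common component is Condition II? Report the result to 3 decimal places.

The responsibility of component k is w_k f_k(x) divided by Σ_j w_j f_j(x).
Since both observations come from the same component, the likelihood for component k is f_k(x₁)·f_k(x₂).
  p_I = [0.13·(1−0.13)^7 = 0.13·0.377255 = 0.0490431] × [0.0212664] = 0.00104297
  p_II = [0.38·(1−0.38)^7 = 0.38·0.0352161 = 0.0133821] × [0.000760108] = 1.01719e-05
  p_III = [0.47·(1−0.47)^7 = 0.47·0.0117471 = 0.00552114] × [0.000122373] = 6.75637e-07
  p_IV = [0.49·(1−0.49)^7 = 0.49·0.00897411 = 0.00439731] × [7.73764e-05] = 3.40248e-07
Weight by the priors:
  w_I·p_I = 0.07 × 0.00104297 = 7.30079e-05
  w_II·p_II = 0.36 × 1.01719e-05 = 3.66187e-06
  w_III·p_III = 0.35 × 6.75637e-07 = 2.36473e-07
  w_IV·p_IV = 0.22 × 3.40248e-07 = 7.48546e-08
Marginal: 7.30079e-05 + 3.66187e-06 + 2.36473e-07 + 7.48546e-08 = 7.69811e-05
Responsibility of Condition II: 3.66187e-06 / 7.69811e-05 ≈ 0.048

0.048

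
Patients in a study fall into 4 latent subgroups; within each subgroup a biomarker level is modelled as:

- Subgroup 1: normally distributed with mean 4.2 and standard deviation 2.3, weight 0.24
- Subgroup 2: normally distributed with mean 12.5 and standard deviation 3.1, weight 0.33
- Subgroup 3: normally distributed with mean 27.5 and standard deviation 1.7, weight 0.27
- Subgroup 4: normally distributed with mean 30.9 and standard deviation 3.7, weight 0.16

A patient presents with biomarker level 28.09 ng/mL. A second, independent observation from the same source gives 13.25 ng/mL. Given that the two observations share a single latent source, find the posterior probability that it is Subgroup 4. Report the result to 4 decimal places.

By Bayes' theorem, P(k | x) = π_k f_k(x) / Σ_j π_j f_j(x).
Since both observations come from the same component, the likelihood for component k is f_k(x₁)·f_k(x₂).
  p_1 = [6.47758e-25] × [7.53697e-05] = 4.88213e-29
  p_2 = [4.14612e-07] × [0.124979] = 5.18179e-08
  p_3 = [0.220956] × [1.29677e-16] = 2.86528e-17
  p_4 = [0.0808095] × [1.2343e-06] = 9.97428e-08
Prior × likelihood for each component:
  π_1·p_1 = 0.24 × 4.88213e-29 = 1.17171e-29
  π_2·p_2 = 0.33 × 5.18179e-08 = 1.70999e-08
  π_3·p_3 = 0.27 × 2.86528e-17 = 7.73627e-18
  π_4·p_4 = 0.16 × 9.97428e-08 = 1.59588e-08
Normaliser: 1.17171e-29 + 1.70999e-08 + 7.73627e-18 + 1.59588e-08 = 3.30587e-08
Responsibility of Subgroup 4: 1.59588e-08 / 3.30587e-08 ≈ 0.4827

0.4827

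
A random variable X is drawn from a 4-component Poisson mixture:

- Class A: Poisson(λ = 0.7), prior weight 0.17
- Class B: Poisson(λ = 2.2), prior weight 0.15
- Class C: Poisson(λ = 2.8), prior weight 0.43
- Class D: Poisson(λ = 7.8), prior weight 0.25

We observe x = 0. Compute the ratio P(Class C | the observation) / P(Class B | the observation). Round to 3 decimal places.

Only the two components matter; the odds are (P(Z=i) f_i(x)) / (P(Z=j) f_j(x)).
Poisson probabilities:
  p_A = 0.496585
  p_B = 0.110803
  p_C = 0.0608101
  p_D = 0.000409735
0.0261483 / 0.0166205 ≈ 1.573

1.573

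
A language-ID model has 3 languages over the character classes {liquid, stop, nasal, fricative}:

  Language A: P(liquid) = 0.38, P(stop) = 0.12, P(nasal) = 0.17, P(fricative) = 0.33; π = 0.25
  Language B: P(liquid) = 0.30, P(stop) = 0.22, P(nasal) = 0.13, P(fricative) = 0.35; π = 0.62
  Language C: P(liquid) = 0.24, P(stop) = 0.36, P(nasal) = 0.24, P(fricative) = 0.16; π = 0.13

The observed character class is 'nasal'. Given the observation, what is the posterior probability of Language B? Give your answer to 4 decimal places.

Apply Bayes' rule: the posterior for each component is proportional to its prior times its likelihood at x.
Categorical probabilities:
  f_A = P(nasal | comp) = 0.17
  f_B = P(nasal | comp) = 0.13
  f_C = P(nasal | comp) = 0.24
Weight by the priors:
  π_A·f_A = 0.25 × 0.17 = 0.0425
  π_B·f_B = 0.62 × 0.13 = 0.0806
  π_C·f_C = 0.13 × 0.24 = 0.0312
Evidence: 0.0425 + 0.0806 + 0.0312 = 0.1543
So the posterior for Language B is 0.0806 / 0.1543 ≈ 0.5224.

0.5224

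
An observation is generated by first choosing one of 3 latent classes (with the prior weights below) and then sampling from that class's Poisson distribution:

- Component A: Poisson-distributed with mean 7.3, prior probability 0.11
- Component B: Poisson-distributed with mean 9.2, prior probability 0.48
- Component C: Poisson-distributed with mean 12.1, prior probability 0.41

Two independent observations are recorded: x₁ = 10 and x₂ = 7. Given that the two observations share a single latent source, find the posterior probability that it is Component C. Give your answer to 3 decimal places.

0.185

Apply Bayes' rule: the posterior for each component is proportional to its prior times its likelihood at x.
Since both observations come from the same component, the likelihood for component k is f_k(x₁)·f_k(x₂).
  L_A = [0.0800048] × [0.148074] = 0.0118467
  L_B = [0.12095] × [0.111834] = 0.0135264
  L_C = [0.103069] × [0.0418894] = 0.00431749
Multiply by the mixture weights:
  P(Z=A)·L_A = 0.11 × 0.0118467 = 0.00130313
  P(Z=B)·L_B = 0.48 × 0.0135264 = 0.00649265
  P(Z=C)·L_C = 0.41 × 0.00431749 = 0.00177017
Evidence: 0.00130313 + 0.00649265 + 0.00177017 = 0.00956596
P(Component C | x) = 0.00177017 / 0.00956596 ≈ 0.185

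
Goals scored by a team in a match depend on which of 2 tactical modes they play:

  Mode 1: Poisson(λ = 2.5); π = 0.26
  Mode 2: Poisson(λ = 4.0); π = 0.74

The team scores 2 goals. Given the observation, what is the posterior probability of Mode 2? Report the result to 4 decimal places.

0.6192

By Bayes' theorem, P(k | x) = P(Z=k) f_k(x) / Σ_j P(Z=j) f_j(x).
Component likelihoods at x = 2 goals:
  f_1 = 0.256516
  f_2 = 0.146525
Unnormalised posteriors:
  P(Z=1)·f_1 = 0.26 × 0.256516 = 0.0666941
  P(Z=2)·f_2 = 0.74 × 0.146525 = 0.108429
Normaliser: 0.0666941 + 0.108429 = 0.175123
P(Mode 2 | data) ≈ 0.6192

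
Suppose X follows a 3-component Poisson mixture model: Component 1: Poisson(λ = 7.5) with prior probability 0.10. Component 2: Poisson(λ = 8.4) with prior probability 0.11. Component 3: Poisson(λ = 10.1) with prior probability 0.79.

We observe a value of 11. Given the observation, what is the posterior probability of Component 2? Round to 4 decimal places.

0.0862

By Bayes' theorem, P(k | x) = π_k f_k(x) / Σ_j π_j f_j(x).
Component likelihoods at x = 11:
  f_1 = e^(−7.5)·7.5^11/11! = 0.0585207
  f_2 = e^(−8.4)·8.4^11/11! = 0.0827642
  f_3 = e^(−10.1)·10.1^11/11! = 0.114817
Weight by the priors:
  π_1·f_1 = 0.10 × 0.0585207 = 0.00585207
  π_2·f_2 = 0.11 × 0.0827642 = 0.00910407
  π_3·f_3 = 0.79 × 0.114817 = 0.0907052
Evidence: 0.00585207 + 0.00910407 + 0.0907052 = 0.105661
Responsibility of Component 2: 0.00910407 / 0.105661 ≈ 0.0862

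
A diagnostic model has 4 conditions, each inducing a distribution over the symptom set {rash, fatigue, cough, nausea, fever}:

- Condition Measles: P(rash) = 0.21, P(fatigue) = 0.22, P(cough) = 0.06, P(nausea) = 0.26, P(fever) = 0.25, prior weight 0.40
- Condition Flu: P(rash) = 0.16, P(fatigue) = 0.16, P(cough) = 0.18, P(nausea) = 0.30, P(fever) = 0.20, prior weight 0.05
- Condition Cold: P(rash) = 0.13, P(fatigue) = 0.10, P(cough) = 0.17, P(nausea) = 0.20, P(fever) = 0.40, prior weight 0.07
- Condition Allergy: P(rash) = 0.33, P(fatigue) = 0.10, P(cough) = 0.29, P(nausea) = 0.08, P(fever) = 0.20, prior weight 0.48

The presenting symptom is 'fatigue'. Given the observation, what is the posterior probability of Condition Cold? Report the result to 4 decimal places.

Posterior ∝ prior × likelihood, so P(k | x) ∝ π_k f_k(x); normalise over all components.
Evaluate each component's likelihood at the observed value:
  p_Measles = P(fatigue | comp) = 0.22
  p_Flu = P(fatigue | comp) = 0.16
  p_Cold = P(fatigue | comp) = 0.10
  p_Allergy = P(fatigue | comp) = 0.10
Prior × likelihood for each component:
  π_Measles·p_Measles = 0.40 × 0.22 = 0.088
  π_Flu·p_Flu = 0.05 × 0.16 = 0.008
  π_Cold·p_Cold = 0.07 × 0.1 = 0.007
  π_Allergy·p_Allergy = 0.48 × 0.1 = 0.048
Evidence: 0.088 + 0.008 + 0.007 + 0.048 = 0.151
P(Condition Cold | 'fatigue') = 0.007 / 0.151 ≈ 0.0464

0.0464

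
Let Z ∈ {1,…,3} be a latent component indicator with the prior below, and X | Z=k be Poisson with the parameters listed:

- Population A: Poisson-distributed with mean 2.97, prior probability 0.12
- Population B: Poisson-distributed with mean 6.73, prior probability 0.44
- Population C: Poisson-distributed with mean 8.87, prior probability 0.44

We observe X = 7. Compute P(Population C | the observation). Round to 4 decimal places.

Posterior ∝ prior × likelihood, so P(k | x) ∝ π_k f_k(x); normalise over all components.
Evaluate each component's likelihood at the observed value:
  f_A = 0.0207496
  f_B = 0.148208
  f_C = 0.12046
Unnormalised posteriors:
  π_A·f_A = 0.12 × 0.0207496 = 0.00248995
  π_B·f_B = 0.44 × 0.148208 = 0.0652117
  π_C·f_C = 0.44 × 0.12046 = 0.0530024
Evidence: 0.00248995 + 0.0652117 + 0.0530024 = 0.120704
Responsibility of Population C: 0.0530024 / 0.120704 ≈ 0.4391

0.4391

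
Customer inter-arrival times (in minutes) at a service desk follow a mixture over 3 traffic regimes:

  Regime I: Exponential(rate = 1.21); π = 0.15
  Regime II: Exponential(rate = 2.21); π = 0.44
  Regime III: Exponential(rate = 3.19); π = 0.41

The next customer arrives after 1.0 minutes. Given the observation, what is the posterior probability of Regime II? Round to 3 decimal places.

Apply Bayes' rule: the posterior for each component is proportional to its prior times its likelihood at x.
Component likelihoods at x = 1.0 minutes:
  f_I = 0.360819
  f_II = 0.242438
  f_III = 0.131338
Unnormalised posteriors:
  π_I·f_I = 0.15 × 0.360819 = 0.0541228
  π_II·f_II = 0.44 × 0.242438 = 0.106673
  π_III·f_III = 0.41 × 0.131338 = 0.0538487
Denominator: 0.0541228 + 0.106673 + 0.0538487 = 0.214644
So the posterior for Regime II is 0.106673 / 0.214644 ≈ 0.497.

0.497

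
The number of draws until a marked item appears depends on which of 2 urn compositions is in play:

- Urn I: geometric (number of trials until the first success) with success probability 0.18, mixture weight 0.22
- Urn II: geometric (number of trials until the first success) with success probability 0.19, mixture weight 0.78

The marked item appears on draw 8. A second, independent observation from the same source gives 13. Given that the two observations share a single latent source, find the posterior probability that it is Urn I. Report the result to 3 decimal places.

0.242

P(component k | x) = π_k·f_k(x) / marginal(x), where marginal(x) = Σ_j π_j·f_j(x).
Since both observations come from the same component, the likelihood for component k is f_k(x₁)·f_k(x₂).
  L_I = [0.0448714] × [0.0166356] = 0.000746463
  L_II = [0.0434659] × [0.0151556] = 0.000658753
Unnormalised posteriors:
  π_I·L_I = 0.22 × 0.000746463 = 0.000164222
  π_II·L_II = 0.78 × 0.000658753 = 0.000513827
Normaliser: 0.000164222 + 0.000513827 = 0.000678049
P(Urn I | x) ≈ 0.242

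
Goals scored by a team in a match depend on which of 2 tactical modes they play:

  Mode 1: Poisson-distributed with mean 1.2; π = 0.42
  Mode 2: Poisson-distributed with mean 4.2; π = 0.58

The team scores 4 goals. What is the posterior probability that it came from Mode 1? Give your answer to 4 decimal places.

0.0884

Apply Bayes' rule: the posterior for each component is proportional to its prior times its likelihood at x.
Component likelihoods at x = 4 goals:
  L_1 = 0.0260232
  L_2 = 0.194424
Prior × likelihood for each component:
  w_1·L_1 = 0.42 × 0.0260232 = 0.0109297
  w_2·L_2 = 0.58 × 0.194424 = 0.112766
Denominator: 0.0109297 + 0.112766 = 0.123695
P(Mode 1 | x) = 0.0109297 / 0.123695 ≈ 0.0884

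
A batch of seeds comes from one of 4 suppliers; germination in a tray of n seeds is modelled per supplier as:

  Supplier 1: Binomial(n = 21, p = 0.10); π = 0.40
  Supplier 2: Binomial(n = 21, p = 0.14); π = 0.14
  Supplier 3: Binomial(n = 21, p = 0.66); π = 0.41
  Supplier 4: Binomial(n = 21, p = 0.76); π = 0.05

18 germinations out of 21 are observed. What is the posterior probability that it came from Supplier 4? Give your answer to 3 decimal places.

0.352

By Bayes' theorem, P(k | x) = P(Z=k) f_k(x) / Σ_j P(Z=j) f_j(x).
Component likelihoods at x = 18 germinations out of 21:
  p_1 = 9.6957e-16
  p_2 = 3.6112e-13
  p_3 = 0.0295175
  p_4 = 0.131562
Unnormalised posteriors:
  P(Z=1)·p_1 = 0.40 × 9.6957e-16 = 3.87828e-16
  P(Z=2)·p_2 = 0.14 × 3.6112e-13 = 5.05568e-14
  P(Z=3)·p_3 = 0.41 × 0.0295175 = 0.0121022
  P(Z=4)·p_4 = 0.05 × 0.131562 = 0.00657809
Marginal: 3.87828e-16 + 5.05568e-14 + 0.0121022 + 0.00657809 = 0.0186803
Responsibility of Supplier 4: 0.00657809 / 0.0186803 ≈ 0.352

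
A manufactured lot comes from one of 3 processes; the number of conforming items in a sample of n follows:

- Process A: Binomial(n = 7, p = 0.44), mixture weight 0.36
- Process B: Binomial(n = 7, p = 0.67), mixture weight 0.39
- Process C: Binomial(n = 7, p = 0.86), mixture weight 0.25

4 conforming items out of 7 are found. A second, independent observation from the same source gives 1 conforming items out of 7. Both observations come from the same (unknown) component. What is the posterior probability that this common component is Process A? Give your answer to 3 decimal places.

0.929

Posterior ∝ prior × likelihood, so P(k | x) ∝ π_k f_k(x); normalise over all components.
Since both observations come from the same component, the likelihood for component k is f_k(x₁)·f_k(x₂).
  L_A = [0.230379] × [0.0949902] = 0.0218837
  L_B = [0.25346] × [0.00605698] = 0.0015352
  L_C = [0.0525347] × [4.53278e-05] = 2.38128e-06
Prior × likelihood for each component:
  π_A·L_A = 0.36 × 0.0218837 = 0.00787815
  π_B·L_B = 0.39 × 0.0015352 = 0.000598729
  π_C·L_C = 0.25 × 2.38128e-06 = 5.9532e-07
Marginal: 0.00787815 + 0.000598729 + 5.9532e-07 = 0.00847747
Responsibility of Process A: 0.00787815 / 0.00847747 ≈ 0.929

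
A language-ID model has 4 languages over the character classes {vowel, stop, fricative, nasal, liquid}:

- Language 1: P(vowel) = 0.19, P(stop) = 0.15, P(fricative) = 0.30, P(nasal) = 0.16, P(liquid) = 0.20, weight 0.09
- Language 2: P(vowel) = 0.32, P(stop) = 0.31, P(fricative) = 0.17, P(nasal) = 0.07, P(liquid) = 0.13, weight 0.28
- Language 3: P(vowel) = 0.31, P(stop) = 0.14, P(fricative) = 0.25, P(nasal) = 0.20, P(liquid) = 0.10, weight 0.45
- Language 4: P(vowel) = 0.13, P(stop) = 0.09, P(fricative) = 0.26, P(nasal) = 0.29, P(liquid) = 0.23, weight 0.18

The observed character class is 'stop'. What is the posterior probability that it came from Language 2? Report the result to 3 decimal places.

0.484

P(component k | x) = π_k·f_k(x) / marginal(x), where marginal(x) = Σ_j π_j·f_j(x).
Evaluate each component's likelihood at the observed value:
  p_1 = P(stop | comp) = 0.15
  p_2 = P(stop | comp) = 0.31
  p_3 = P(stop | comp) = 0.14
  p_4 = P(stop | comp) = 0.09
Unnormalised posteriors:
  π_1·p_1 = 0.09 × 0.15 = 0.0135
  π_2·p_2 = 0.28 × 0.31 = 0.0868
  π_3·p_3 = 0.45 × 0.14 = 0.063
  π_4·p_4 = 0.18 × 0.09 = 0.0162
Denominator: 0.0135 + 0.0868 + 0.063 + 0.0162 = 0.1795
P(Language 2 | data) ≈ 0.484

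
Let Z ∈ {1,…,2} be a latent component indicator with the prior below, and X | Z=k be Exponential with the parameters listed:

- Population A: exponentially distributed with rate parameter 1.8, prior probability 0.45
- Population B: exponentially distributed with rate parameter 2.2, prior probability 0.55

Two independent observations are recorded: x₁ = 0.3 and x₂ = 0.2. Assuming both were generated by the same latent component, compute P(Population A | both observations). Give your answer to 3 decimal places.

0.401

Apply Bayes' rule: the posterior for each component is proportional to its prior times its likelihood at x.
Since both observations come from the same component, the likelihood for component k is f_k(x₁)·f_k(x₂).
  L_A = [1.04895] × [1.25582] = 1.31729
  L_B = [1.13707] × [1.41688] = 1.6111
Multiply by the mixture weights:
  P(Z=A)·L_A = 0.45 × 1.31729 = 0.592779
  P(Z=B)·L_B = 0.55 × 1.6111 = 0.886103
Denominator: 0.592779 + 0.886103 = 1.47888
P(Population A | x₁, x₂) = 0.592779 / 1.47888 ≈ 0.401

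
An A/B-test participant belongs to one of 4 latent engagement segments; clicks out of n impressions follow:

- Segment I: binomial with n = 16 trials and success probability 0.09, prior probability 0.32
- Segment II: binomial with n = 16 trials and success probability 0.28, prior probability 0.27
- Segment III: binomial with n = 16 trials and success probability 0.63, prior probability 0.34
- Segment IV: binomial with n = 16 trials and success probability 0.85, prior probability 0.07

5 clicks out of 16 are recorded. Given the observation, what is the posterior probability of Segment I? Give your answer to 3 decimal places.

The responsibility of component k is π_k f_k(x) divided by Σ_j π_j f_j(x).
Evaluate each component's likelihood at the observed value:
  L_I = 0.00914009
  L_II = 0.202642
  L_III = 0.00771266
  L_IV = 1.67641e-06
Prior × likelihood for each component:
  π_I·L_I = 0.32 × 0.00914009 = 0.00292483
  π_II·L_II = 0.27 × 0.202642 = 0.0547134
  π_III·L_III = 0.34 × 0.00771266 = 0.00262231
  π_IV·L_IV = 0.07 × 1.67641e-06 = 1.17349e-07
Evidence: 0.00292483 + 0.0547134 + 0.00262231 + 1.17349e-07 = 0.0602607
P(Segment I | the observation) ≈ 0.049

0.049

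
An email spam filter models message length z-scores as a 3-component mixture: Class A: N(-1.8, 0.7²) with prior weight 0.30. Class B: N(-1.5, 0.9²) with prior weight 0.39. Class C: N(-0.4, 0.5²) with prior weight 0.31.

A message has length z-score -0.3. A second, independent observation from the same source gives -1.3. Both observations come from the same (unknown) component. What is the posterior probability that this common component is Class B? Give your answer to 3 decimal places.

0.401

By Bayes' theorem, P(k | x) = π_k f_k(x) / Σ_j π_j f_j(x).
Since both observations come from the same component, the likelihood for component k is f_k(x₁)·f_k(x₂).
  L_A = [0.057373] × [0.441593] = 0.0253355
  L_B = [0.182233] × [0.432458] = 0.0788084
  L_C = [0.782085] × [0.1579] = 0.123492
Unnormalised posteriors:
  π_A·L_A = 0.30 × 0.0253355 = 0.00760066
  π_B·L_B = 0.39 × 0.0788084 = 0.0307353
  π_C·L_C = 0.31 × 0.123492 = 0.0382824
Evidence: 0.00760066 + 0.0307353 + 0.0382824 = 0.0766183
So the posterior for Class B is 0.0307353 / 0.0766183 ≈ 0.401.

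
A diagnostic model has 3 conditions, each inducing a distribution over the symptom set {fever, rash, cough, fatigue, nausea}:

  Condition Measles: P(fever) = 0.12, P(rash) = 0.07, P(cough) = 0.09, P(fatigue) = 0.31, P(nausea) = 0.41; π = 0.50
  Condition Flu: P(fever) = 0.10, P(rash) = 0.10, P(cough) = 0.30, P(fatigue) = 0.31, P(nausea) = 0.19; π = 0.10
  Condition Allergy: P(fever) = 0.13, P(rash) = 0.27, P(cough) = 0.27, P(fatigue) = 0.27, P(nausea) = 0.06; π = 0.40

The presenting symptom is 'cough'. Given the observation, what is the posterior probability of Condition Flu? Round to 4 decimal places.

0.1639

By Bayes' theorem, P(k | x) = P(Z=k) f_k(x) / Σ_j P(Z=j) f_j(x).
Categorical probabilities:
  f_Measles = P(cough | comp) = 0.09
  f_Flu = P(cough | comp) = 0.30
  f_Allergy = P(cough | comp) = 0.27
Weight by the priors:
  P(Z=Measles)·f_Measles = 0.50 × 0.09 = 0.045
  P(Z=Flu)·f_Flu = 0.10 × 0.3 = 0.03
  P(Z=Allergy)·f_Allergy = 0.40 × 0.27 = 0.108
Normaliser: 0.045 + 0.03 + 0.108 = 0.183
So the posterior for Condition Flu is 0.03 / 0.183 ≈ 0.1639.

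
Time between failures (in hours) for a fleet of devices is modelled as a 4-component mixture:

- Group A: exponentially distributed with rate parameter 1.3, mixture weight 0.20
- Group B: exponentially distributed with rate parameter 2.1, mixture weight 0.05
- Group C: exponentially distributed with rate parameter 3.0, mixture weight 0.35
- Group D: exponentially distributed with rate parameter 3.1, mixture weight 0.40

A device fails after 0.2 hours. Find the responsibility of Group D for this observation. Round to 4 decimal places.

Apply Bayes' rule: the posterior for each component is proportional to its prior times its likelihood at x.
Evaluate each component's likelihood at the observed value:
  L_A = 1.00237
  L_B = 1.3798
  L_C = 1.64643
  L_D = 1.66763
Weight by the priors:
  π_A·L_A = 0.20 × 1.00237 = 0.200473
  π_B·L_B = 0.05 × 1.3798 = 0.0689899
  π_C·L_C = 0.35 × 1.64643 = 0.576252
  π_D·L_D = 0.40 × 1.66763 = 0.667051
Normaliser: 0.200473 + 0.0689899 + 0.576252 + 0.667051 = 1.51277
So the posterior for Group D is 0.667051 / 1.51277 ≈ 0.4409.

0.4409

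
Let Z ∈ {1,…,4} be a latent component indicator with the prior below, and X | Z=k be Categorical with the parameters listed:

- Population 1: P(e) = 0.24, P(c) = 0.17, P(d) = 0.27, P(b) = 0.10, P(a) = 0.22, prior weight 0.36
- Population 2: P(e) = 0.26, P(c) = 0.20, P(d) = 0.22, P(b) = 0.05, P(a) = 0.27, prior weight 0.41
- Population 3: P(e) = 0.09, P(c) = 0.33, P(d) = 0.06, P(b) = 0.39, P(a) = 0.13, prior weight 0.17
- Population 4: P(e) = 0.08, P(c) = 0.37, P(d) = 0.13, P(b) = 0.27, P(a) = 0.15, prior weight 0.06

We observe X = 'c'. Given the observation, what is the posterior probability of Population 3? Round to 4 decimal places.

By Bayes' theorem, P(k | x) = π_k f_k(x) / Σ_j π_j f_j(x).
Evaluate each component's likelihood at the observed value:
  L_1 = P(c | comp) = 0.17
  L_2 = P(c | comp) = 0.20
  L_3 = P(c | comp) = 0.33
  L_4 = P(c | comp) = 0.37
Weight by the priors:
  π_1·L_1 = 0.36 × 0.17 = 0.0612
  π_2·L_2 = 0.41 × 0.2 = 0.082
  π_3·L_3 = 0.17 × 0.33 = 0.0561
  π_4·L_4 = 0.06 × 0.37 = 0.0222
Sum: 0.0612 + 0.082 + 0.0561 + 0.0222 = 0.2215
P(Population 3 | data) = 0.0561 / 0.2215 ≈ 0.2533

0.2533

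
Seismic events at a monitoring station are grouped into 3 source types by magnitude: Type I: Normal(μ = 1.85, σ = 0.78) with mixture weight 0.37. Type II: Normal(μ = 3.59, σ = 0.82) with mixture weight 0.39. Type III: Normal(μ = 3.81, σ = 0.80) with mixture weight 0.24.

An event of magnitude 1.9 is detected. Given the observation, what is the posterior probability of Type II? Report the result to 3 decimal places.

0.104

The responsibility of component k is π_k f_k(x) divided by Σ_j π_j f_j(x).
Normal densities:
  L_I = (1/(0.78·√(2π)))·exp(−(1.9−1.85)²/(2·0.78²)) = 0.511464·exp(-0.00205) = 0.510415
  L_II = (1/(0.82·√(2π)))·exp(−(1.9−3.59)²/(2·0.82²)) = 0.486515·exp(-2.12381) = 0.0581751
  L_III = (1/(0.80·√(2π)))·exp(−(1.9−3.81)²/(2·0.80²)) = 0.498678·exp(-2.85008) = 0.0288434
Prior × likelihood for each component:
  π_I·L_I = 0.37 × 0.510415 = 0.188853
  π_II·L_II = 0.39 × 0.0581751 = 0.0226883
  π_III·L_III = 0.24 × 0.0288434 = 0.00692242
Normaliser: 0.188853 + 0.0226883 + 0.00692242 = 0.218464
P(Type II | data) = 0.0226883 / 0.218464 ≈ 0.104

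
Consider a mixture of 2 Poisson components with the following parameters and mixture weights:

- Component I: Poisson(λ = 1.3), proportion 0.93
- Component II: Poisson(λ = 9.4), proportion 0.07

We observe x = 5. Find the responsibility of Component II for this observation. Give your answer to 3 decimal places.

0.311

Posterior ∝ prior × likelihood, so P(k | x) ∝ π_k f_k(x); normalise over all components.
Component likelihoods at x = 5:
  L_I = e^(−1.3)·1.3^5/5! = 0.00843243
  L_II = e^(−9.4)·9.4^5/5! = 0.0505929
Unnormalised posteriors:
  π_I·L_I = 0.93 × 0.00843243 = 0.00784216
  π_II·L_II = 0.07 × 0.0505929 = 0.00354151
Normaliser: 0.00784216 + 0.00354151 = 0.0113837
So the posterior for Component II is 0.00354151 / 0.0113837 ≈ 0.311.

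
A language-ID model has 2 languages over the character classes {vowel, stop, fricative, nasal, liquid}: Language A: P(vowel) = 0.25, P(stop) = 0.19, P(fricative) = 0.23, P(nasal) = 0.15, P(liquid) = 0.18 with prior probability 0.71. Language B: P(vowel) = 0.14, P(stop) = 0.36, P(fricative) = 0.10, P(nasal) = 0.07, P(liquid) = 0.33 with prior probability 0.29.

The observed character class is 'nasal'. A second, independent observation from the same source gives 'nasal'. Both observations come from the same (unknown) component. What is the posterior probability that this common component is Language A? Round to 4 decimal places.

Apply Bayes' rule: the posterior for each component is proportional to its prior times its likelihood at x.
Since both observations come from the same component, the likelihood for component k is f_k(x₁)·f_k(x₂).
  L_A = [P(nasal | comp) = 0.15] × [0.15] = 0.0225
  L_B = [P(nasal | comp) = 0.07] × [0.07] = 0.0049
Unnormalised posteriors:
  w_A·L_A = 0.71 × 0.0225 = 0.015975
  w_B·L_B = 0.29 × 0.0049 = 0.001421
Marginal: 0.015975 + 0.001421 = 0.017396
P(Language A | x) ≈ 0.9183

0.9183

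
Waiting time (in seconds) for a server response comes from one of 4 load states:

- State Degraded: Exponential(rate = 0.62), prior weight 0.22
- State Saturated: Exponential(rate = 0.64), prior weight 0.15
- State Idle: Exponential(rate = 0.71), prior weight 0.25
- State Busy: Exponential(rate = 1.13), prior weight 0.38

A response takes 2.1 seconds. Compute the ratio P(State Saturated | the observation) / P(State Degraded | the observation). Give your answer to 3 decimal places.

Only the two components matter; the odds are (w_i f_i(x)) / (w_j f_j(x)).
Evaluate each component's likelihood at the observed value:
  f_Degraded = 0.62·e^(−0.62·2.1) = 0.62·e^(−1.3020) = 0.168632
  f_Saturated = 0.64·e^(−0.64·2.1) = 0.64·e^(−1.3440) = 0.166912
  f_Idle = 0.71·e^(−0.71·2.1) = 0.71·e^(−1.4910) = 0.159855
  f_Busy = 1.13·e^(−1.13·2.1) = 1.13·e^(−2.3730) = 0.105317
0.0250368 / 0.0370991 ≈ 0.675

0.675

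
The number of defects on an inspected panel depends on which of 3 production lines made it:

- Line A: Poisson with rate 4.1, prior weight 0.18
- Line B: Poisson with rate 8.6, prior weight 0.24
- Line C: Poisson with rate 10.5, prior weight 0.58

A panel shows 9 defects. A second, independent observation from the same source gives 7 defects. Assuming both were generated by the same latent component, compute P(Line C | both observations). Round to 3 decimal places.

The responsibility of component k is π_k f_k(x) divided by Σ_j π_j f_j(x).
Since both observations come from the same component, the likelihood for component k is f_k(x₁)·f_k(x₂).
  L_A = [e^(−4.1)·4.1^9/9! = 0.0149515] × [0.0640397] = 0.000957488
  L_B = [e^(−8.6)·8.6^9/9! = 0.130554] × [0.127094] = 0.0165927
  L_C = [e^(−10.5)·10.5^9/9! = 0.11772] × [0.0768781] = 0.00905005
Unnormalised posteriors:
  π_A·L_A = 0.18 × 0.000957488 = 0.000172348
  π_B·L_B = 0.24 × 0.0165927 = 0.00398224
  π_C·L_C = 0.58 × 0.00905005 = 0.00524903
Evidence: 0.000172348 + 0.00398224 + 0.00524903 = 0.00940362
P(Line C | x) = 0.00524903 / 0.00940362 ≈ 0.558

0.558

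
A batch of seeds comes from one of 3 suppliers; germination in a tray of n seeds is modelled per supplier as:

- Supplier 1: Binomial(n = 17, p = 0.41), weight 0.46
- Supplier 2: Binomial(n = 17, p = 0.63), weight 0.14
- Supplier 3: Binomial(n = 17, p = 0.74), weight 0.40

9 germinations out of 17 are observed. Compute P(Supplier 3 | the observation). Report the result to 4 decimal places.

By Bayes' theorem, P(k | x) = P(Z=k) f_k(x) / Σ_j P(Z=j) f_j(x).
Evaluate each component's likelihood at the observed value:
  L_1 = C(17,9)·0.41^9·0.59^8 = 24310·0.000327382·0.014683 = 0.116857
  L_2 = C(17,9)·0.63^9·0.37^8 = 24310·0.0156338·0.000351248 = 0.133495
  L_3 = C(17,9)·0.74^9·0.26^8 = 24310·0.0665404·2.08827e-05 = 0.0337798
Weight by the priors:
  P(Z=1)·L_1 = 0.46 × 0.116857 = 0.0537543
  P(Z=2)·L_2 = 0.14 × 0.133495 = 0.0186892
  P(Z=3)·L_3 = 0.40 × 0.0337798 = 0.0135119
Normaliser: 0.0537543 + 0.0186892 + 0.0135119 = 0.0859555
Responsibility of Supplier 3: 0.0135119 / 0.0859555 ≈ 0.1572

0.1572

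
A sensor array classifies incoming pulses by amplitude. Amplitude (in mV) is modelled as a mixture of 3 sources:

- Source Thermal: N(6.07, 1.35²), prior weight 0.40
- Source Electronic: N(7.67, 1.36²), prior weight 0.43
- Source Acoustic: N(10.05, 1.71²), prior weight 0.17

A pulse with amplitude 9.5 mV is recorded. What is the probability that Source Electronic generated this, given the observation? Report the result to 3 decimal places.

0.546

Posterior ∝ prior × likelihood, so P(k | x) ∝ π_k f_k(x); normalise over all components.
Normal densities:
  L_Thermal = 0.0117169
  L_Electronic = 0.118632
  L_Acoustic = 0.221539
Multiply by the mixture weights:
  π_Thermal·L_Thermal = 0.40 × 0.0117169 = 0.00468675
  π_Electronic·L_Electronic = 0.43 × 0.118632 = 0.0510119
  π_Acoustic·L_Acoustic = 0.17 × 0.221539 = 0.0376616
Marginal: 0.00468675 + 0.0510119 + 0.0376616 = 0.0933602
P(Source Electronic | x) = 0.0510119 / 0.0933602 ≈ 0.546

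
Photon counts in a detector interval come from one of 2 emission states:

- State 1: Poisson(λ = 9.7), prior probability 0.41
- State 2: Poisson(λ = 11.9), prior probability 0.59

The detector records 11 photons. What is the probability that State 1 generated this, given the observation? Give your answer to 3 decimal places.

By Bayes' theorem, P(k | x) = π_k f_k(x) / Σ_j π_j f_j(x).
Evaluate each component's likelihood at the observed value:
  f_1 = e^(−9.7)·9.7^11/11! = 0.109819
  f_2 = e^(−11.9)·11.9^11/11! = 0.115281
Prior × likelihood for each component:
  π_1·f_1 = 0.41 × 0.109819 = 0.0450257
  π_2·f_2 = 0.59 × 0.115281 = 0.0680156
Sum: 0.0450257 + 0.0680156 = 0.113041
P(State 1 | 11 photons) = 0.0450257 / 0.113041 ≈ 0.398

0.398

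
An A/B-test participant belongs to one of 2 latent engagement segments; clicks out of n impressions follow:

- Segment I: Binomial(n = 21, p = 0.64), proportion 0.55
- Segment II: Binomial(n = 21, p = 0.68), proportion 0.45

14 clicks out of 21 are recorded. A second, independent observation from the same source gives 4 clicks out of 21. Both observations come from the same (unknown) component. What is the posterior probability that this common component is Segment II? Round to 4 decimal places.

0.1261

By Bayes' theorem, P(k | x) = π_k f_k(x) / Σ_j π_j f_j(x).
Since both observations come from the same component, the likelihood for component k is f_k(x₁)·f_k(x₂).
  L_I = [0.176255] × [2.87691e-05] = 5.07071e-06
  L_II = [0.180584] × [4.9505e-06] = 8.93983e-07
Multiply by the mixture weights:
  π_I·L_I = 0.55 × 5.07071e-06 = 2.78889e-06
  π_II·L_II = 0.45 × 8.93983e-07 = 4.02292e-07
Evidence: 2.78889e-06 + 4.02292e-07 = 3.19118e-06
So the posterior for Segment II is 4.02292e-07 / 3.19118e-06 ≈ 0.1261.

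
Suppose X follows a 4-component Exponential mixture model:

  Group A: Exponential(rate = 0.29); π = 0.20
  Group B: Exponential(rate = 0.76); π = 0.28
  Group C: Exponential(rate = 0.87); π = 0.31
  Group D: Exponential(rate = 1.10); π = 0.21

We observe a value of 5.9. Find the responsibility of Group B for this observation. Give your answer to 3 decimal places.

The responsibility of component k is P(Z=k) f_k(x) divided by Σ_j P(Z=j) f_j(x).
Evaluate each component's likelihood at the observed value:
  L_A = 0.29·e^(−0.29·5.9) = 0.29·e^(−1.7110) = 0.0523987
  L_B = 0.76·e^(−0.76·5.9) = 0.76·e^(−4.4840) = 0.00857901
  L_C = 0.87·e^(−0.87·5.9) = 0.87·e^(−5.1330) = 0.00513199
  L_D = 1.10·e^(−1.10·5.9) = 1.10·e^(−6.4900) = 0.0016704
Multiply by the mixture weights:
  P(Z=A)·L_A = 0.20 × 0.0523987 = 0.0104797
  P(Z=B)·L_B = 0.28 × 0.00857901 = 0.00240212
  P(Z=C)·L_C = 0.31 × 0.00513199 = 0.00159092
  P(Z=D)·L_D = 0.21 × 0.0016704 = 0.000350785
Denominator: 0.0104797 + 0.00240212 + 0.00159092 + 0.000350785 = 0.0148236
P(Group B | data) = 0.00240212 / 0.0148236 ≈ 0.162

0.162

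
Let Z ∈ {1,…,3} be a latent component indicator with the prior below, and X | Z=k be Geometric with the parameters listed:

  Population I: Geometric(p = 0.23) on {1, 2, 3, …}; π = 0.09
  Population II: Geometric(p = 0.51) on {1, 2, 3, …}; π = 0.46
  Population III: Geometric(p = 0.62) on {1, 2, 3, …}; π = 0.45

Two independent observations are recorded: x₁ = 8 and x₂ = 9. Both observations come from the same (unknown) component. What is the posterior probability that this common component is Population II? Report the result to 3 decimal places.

0.028

Posterior ∝ prior × likelihood, so P(k | x) ∝ π_k f_k(x); normalise over all components.
Since both observations come from the same component, the likelihood for component k is f_k(x₁)·f_k(x₂).
  L_I = [0.0369116] × [0.0284219] = 0.0010491
  L_II = [0.00345894] × [0.00169488] = 5.86248e-06
  L_III = [0.000709377] × [0.000269563] = 1.91222e-07
Multiply by the mixture weights:
  π_I·L_I = 0.09 × 0.0010491 = 9.44189e-05
  π_II·L_II = 0.46 × 5.86248e-06 = 2.69674e-06
  π_III·L_III = 0.45 × 1.91222e-07 = 8.60498e-08
Evidence: 9.44189e-05 + 2.69674e-06 + 8.60498e-08 = 9.72017e-05
P(Population II | x₁,x₂) ≈ 0.028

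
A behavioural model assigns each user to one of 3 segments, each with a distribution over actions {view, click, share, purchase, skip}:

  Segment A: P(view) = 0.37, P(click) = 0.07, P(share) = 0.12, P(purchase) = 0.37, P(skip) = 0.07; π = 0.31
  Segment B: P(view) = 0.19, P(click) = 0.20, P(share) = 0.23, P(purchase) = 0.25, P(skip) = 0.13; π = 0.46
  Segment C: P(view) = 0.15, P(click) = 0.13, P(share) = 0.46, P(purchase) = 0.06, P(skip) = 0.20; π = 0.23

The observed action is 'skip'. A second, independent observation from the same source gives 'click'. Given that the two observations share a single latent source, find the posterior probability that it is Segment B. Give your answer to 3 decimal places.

0.615

P(component k | x) = π_k·f_k(x) / marginal(x), where marginal(x) = Σ_j π_j·f_j(x).
Since both observations come from the same component, the likelihood for component k is f_k(x₁)·f_k(x₂).
  L_A = [0.07] × [0.07] = 0.0049
  L_B = [0.13] × [0.2] = 0.026
  L_C = [0.2] × [0.13] = 0.026
Multiply by the mixture weights:
  π_A·L_A = 0.31 × 0.0049 = 0.001519
  π_B·L_B = 0.46 × 0.026 = 0.01196
  π_C·L_C = 0.23 × 0.026 = 0.00598
Evidence: 0.001519 + 0.01196 + 0.00598 = 0.019459
Responsibility of Segment B: 0.01196 / 0.019459 ≈ 0.615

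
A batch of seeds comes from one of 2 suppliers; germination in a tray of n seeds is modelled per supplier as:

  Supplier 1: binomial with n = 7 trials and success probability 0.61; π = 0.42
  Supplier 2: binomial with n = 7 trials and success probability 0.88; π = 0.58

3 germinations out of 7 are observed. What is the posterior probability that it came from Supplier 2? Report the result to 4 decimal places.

The responsibility of component k is P(Z=k) f_k(x) divided by Σ_j P(Z=j) f_j(x).
Component likelihoods at x = 3 germinations out of 7:
  f_1 = C(7,3)·0.61^3·0.39^4 = 35·0.226981·0.0231344 = 0.183788
  f_2 = C(7,3)·0.88^3·0.12^4 = 35·0.681472·0.00020736 = 0.00494585
Multiply by the mixture weights:
  P(Z=1)·f_1 = 0.42 × 0.183788 = 0.0771908
  P(Z=2)·f_2 = 0.58 × 0.00494585 = 0.00286859
Evidence: 0.0771908 + 0.00286859 = 0.0800593
Responsibility of Supplier 2: 0.00286859 / 0.0800593 ≈ 0.0358

0.0358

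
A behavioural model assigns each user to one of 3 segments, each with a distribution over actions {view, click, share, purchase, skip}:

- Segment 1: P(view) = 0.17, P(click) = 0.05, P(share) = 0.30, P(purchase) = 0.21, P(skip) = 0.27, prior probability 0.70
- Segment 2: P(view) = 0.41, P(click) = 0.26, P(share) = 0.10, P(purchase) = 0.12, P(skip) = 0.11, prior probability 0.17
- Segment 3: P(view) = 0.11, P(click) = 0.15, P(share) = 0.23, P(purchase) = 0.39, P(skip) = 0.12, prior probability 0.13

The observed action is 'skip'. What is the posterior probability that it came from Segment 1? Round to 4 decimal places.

P(component k | x) = w_k·f_k(x) / marginal(x), where marginal(x) = Σ_j w_j·f_j(x).
Categorical probabilities:
  L_1 = P(skip | comp) = 0.27
  L_2 = P(skip | comp) = 0.11
  L_3 = P(skip | comp) = 0.12
Prior × likelihood for each component:
  w_1·L_1 = 0.70 × 0.27 = 0.189
  w_2·L_2 = 0.17 × 0.11 = 0.0187
  w_3·L_3 = 0.13 × 0.12 = 0.0156
Evidence: 0.189 + 0.0187 + 0.0156 = 0.2233
P(Segment 1 | 'skip') ≈ 0.8464

0.8464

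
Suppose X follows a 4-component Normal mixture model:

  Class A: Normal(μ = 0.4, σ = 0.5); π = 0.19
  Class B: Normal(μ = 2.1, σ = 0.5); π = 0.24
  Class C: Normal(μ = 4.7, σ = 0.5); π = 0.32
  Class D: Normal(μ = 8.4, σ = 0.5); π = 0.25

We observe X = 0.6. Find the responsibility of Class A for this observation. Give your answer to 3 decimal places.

Apply Bayes' rule: the posterior for each component is proportional to its prior times its likelihood at x.
Evaluate each component's likelihood at the observed value:
  p_A = 0.73654
  p_B = 0.0088637
  p_C = 1.99968e-15
  p_D = 1.14022e-53
Unnormalised posteriors:
  π_A·p_A = 0.19 × 0.73654 = 0.139943
  π_B·p_B = 0.24 × 0.0088637 = 0.00212729
  π_C·p_C = 0.32 × 1.99968e-15 = 6.39896e-16
  π_D·p_D = 0.25 × 1.14022e-53 = 2.85054e-54
Evidence: 0.139943 + 0.00212729 + 6.39896e-16 + 2.85054e-54 = 0.14207
P(Class A | the observation) ≈ 0.985

0.985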